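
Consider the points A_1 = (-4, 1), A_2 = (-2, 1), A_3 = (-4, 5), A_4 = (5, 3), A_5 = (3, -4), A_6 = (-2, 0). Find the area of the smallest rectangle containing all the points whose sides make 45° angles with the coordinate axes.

88

In coordinates u = x + y, v = x − y the rectangle is axis-aligned; the map (x,y)→(u,v) scales areas by 2.
u-values: -3, -1, 1, 8, -1, -2; range = 8 − (-3) = 11.
v-values: -5, -3, -9, 2, 7, -2; range = 7 − (-9) = 16.
Area = (11 × 16) / 2 = 88.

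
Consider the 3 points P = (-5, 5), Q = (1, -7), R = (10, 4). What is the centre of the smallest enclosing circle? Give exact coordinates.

Side lengths²: PQ² = 180, PR² = 226, QR² = 202.
Since PR² = 226 < 202 + 180 = 382, the triangle is acute, so the smallest enclosing circle is the circumcircle.
Circumcentre = (66/29, 33/29), r² = 57065/841.
Centre = (66/29, 33/29).

(66/29, 33/29)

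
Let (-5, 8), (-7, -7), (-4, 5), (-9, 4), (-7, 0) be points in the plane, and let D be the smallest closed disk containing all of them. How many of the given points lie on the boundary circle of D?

2

The farthest pair is (-5, 8)–(-7, -7) with squared distance 229. The circle on this segment as diameter has centre (-6, 0.5) and r² = 229/4 = 57.25.
Check (-4, 5): distance² to centre = 24.25 ≤ 57.25, so it lies inside.
All remaining points lie in this disk, and no smaller disk contains both endpoints, so this is the minimum enclosing circle.
The points at distance exactly r from the centre are (-5, 8), (-7, -7) — 2 points.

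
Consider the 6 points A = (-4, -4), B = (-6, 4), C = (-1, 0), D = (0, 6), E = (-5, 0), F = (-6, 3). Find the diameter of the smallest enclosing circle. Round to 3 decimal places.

By Welzl's lemma the MEC is supported by two points (diametrically opposite) or three points (on a circumcircle).
The farthest pair is A–D with squared distance 116. The circle on this segment as diameter has centre (-2, 1) and r² = 116/4 = 29.
Check B: distance² to centre = 25 ≤ 29, so it lies inside.
All remaining points lie in this disk, and no smaller disk contains both endpoints, so this is the minimum enclosing circle.
Diameter = 2r = 2√29 ≈ 10.770.

10.770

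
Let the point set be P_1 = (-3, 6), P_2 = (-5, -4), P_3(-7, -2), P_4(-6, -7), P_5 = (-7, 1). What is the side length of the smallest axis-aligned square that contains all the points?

13

The bounding box has width 4 and height 13.
An axis-aligned square enclosing the set must have side ≥ max(width, height).
So the minimum side is max(4, 13) = 13.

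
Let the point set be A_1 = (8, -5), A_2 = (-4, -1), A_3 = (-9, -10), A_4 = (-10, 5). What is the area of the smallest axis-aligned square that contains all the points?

The bounding box has width 18 and height 15.
An axis-aligned square enclosing the set must have side ≥ max(width, height).
So the minimum side is max(18, 15) = 18.
Area = 18² = 324.

324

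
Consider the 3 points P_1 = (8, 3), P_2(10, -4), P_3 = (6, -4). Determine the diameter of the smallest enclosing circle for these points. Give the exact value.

53/7

Side lengths²: P_1P_2² = 53, P_1P_3² = 53, P_2P_3² = 16.
Since P_1P_3² = 53 < 53 + 16 = 69, the triangle is acute, so the smallest enclosing circle is the circumcircle.
Circumcentre = (8, -11/14), r² = 2809/196.
Diameter = 2r = 2√(2809/196) = 53/7.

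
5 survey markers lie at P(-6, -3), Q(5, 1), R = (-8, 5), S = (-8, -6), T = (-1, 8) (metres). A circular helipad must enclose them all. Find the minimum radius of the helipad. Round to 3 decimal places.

By Welzl's lemma the MEC is supported by two points (diametrically opposite) or three points (on a circumcircle).
The minimum enclosing circle is determined by three boundary points: Q, S, T.
Their circumcentre is (-113/38, 9/38) with r² = 46325/722.
The farthest remaining point R is at distance² 34621/722 ≤ 46325/722.
r = √(46325/722) ≈ 8.010.

8.010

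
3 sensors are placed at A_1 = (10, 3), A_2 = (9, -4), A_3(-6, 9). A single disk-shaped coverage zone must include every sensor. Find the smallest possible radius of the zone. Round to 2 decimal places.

9.92

Side lengths²: A_1A_2² = 50, A_1A_3² = 292, A_2A_3² = 394.
Since A_2A_3² = 394 ≥ 292 + 50 = 342, the angle opposite A_2A_3 is not acute, so the smallest enclosing circle has A_2A_3 as diameter.
Centre = midpoint of A_2A_3 = (1.5, 2.5), r² = 394/4 = 98.5.
r = √(98.5) ≈ 9.92.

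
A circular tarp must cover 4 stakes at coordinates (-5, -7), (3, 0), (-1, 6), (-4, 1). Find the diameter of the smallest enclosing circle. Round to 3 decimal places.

13.601

The farthest pair is (-5, -7)–(-1, 6) with squared distance 185. The circle on this segment as diameter has centre (-3, -0.5) and r² = 185/4 = 46.25.
Check (3, 0): distance² to centre = 36.25 ≤ 46.25, so it lies inside.
All remaining points lie in this disk, and no smaller disk contains both endpoints, so this is the minimum enclosing circle.
Diameter = 2r = 2√(46.25) ≈ 13.601.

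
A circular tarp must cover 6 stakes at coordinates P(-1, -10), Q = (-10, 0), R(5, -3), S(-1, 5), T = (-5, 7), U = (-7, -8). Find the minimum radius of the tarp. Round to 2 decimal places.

A smallest enclosing disk is always determined by at most three of the input points on its boundary.
The farthest pair is P–T with squared distance 305. The circle on this segment as diameter has centre (-3, -1.5) and r² = 305/4 = 76.25.
Check Q: distance² to centre = 51.25 ≤ 76.25, so it lies inside.
All remaining points lie in this disk, and no smaller disk contains both endpoints, so this is the minimum enclosing circle.
r = √(76.25) ≈ 8.73.

8.73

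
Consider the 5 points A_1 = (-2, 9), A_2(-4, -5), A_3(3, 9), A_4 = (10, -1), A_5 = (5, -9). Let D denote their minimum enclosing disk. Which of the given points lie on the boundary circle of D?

The minimum enclosing circle of a finite set is fixed by two of the points (as a diameter) or three (as a circumcircle).
The farthest pair is A_1–A_5 with squared distance 373. The circle on this segment as diameter has centre (1.5, 0) and r² = 373/4 = 93.25.
Check A_2: distance² to centre = 55.25 ≤ 93.25, so it lies inside.
All remaining points lie in this disk, and no smaller disk contains both endpoints, so this is the minimum enclosing circle.
The points at distance exactly r from the centre are A_1, A_5 — 2 points.

A_1, A_5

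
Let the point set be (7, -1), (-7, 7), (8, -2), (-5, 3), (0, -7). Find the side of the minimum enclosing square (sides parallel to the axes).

The bounding box has width 15 and height 14.
An axis-aligned square enclosing the set must have side ≥ max(width, height).
So the minimum side is max(15, 14) = 15.

15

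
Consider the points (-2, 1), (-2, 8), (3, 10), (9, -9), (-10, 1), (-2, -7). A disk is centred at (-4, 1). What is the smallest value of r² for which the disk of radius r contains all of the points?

269

The required radius is the distance from (-4, 1) to the farthest point.
Squared distances: 4, 53, 130, 269, 36, 68.
Maximum is 269, attained at (9, -9).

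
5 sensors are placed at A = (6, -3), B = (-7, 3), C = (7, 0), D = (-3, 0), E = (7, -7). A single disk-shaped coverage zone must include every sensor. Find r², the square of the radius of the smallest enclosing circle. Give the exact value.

74

The minimum enclosing circle of a finite set is fixed by two of the points (as a diameter) or three (as a circumcircle).
The farthest pair is B–E with squared distance 296. The circle on this segment as diameter has centre (0, -2) and r² = 296/4 = 74.
Check A: distance² to centre = 37 ≤ 74, so it lies inside.
All remaining points lie in this disk, and no smaller disk contains both endpoints, so this is the minimum enclosing circle.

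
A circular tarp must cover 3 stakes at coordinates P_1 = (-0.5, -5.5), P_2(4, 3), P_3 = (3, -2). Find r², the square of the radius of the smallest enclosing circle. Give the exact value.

23.125

Side lengths²: P_1P_2² = 92.5, P_1P_3² = 24.5, P_2P_3² = 26.
Since P_1P_2² = 92.5 ≥ 26 + 24.5 = 50.5, the angle opposite P_1P_2 is not acute, so the smallest enclosing circle has P_1P_2 as diameter.
Centre = midpoint of P_1P_2 = (1.75, -1.25), r² = 92.5/4 = 23.125.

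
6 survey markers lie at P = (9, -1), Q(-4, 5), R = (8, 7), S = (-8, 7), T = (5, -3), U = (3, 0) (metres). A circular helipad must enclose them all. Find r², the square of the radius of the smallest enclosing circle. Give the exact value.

By Welzl's lemma the MEC is supported by two points (diametrically opposite) or three points (on a circumcircle).
The farthest pair is P–S with squared distance 353. The circle on this segment as diameter has centre (0.5, 3) and r² = 353/4 = 88.25.
Check Q: distance² to centre = 24.25 ≤ 88.25, so it lies inside.
All remaining points lie in this disk, and no smaller disk contains both endpoints, so this is the minimum enclosing circle.

88.25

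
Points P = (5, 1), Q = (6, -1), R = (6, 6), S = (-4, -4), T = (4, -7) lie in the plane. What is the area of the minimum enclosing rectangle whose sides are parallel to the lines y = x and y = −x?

110

In coordinates u = x + y, v = x − y the rectangle is axis-aligned; the map (x,y)→(u,v) scales areas by 2.
u-values: 6, 5, 12, -8, -3; range = 12 − (-8) = 20.
v-values: 4, 7, 0, 0, 11; range = 11 − 0 = 11.
Area = (20 × 11) / 2 = 110.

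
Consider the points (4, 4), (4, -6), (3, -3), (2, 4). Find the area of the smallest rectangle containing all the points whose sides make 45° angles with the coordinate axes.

In coordinates u = x + y, v = x − y the rectangle is axis-aligned; the map (x,y)→(u,v) scales areas by 2.
u-values: 8, -2, 0, 6; range = 8 − (-2) = 10.
v-values: 0, 10, 6, -2; range = 10 − (-2) = 12.
Area = (10 × 12) / 2 = 60.

60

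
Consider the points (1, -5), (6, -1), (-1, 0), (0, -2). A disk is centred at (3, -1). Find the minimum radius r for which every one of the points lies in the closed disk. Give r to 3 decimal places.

4.472

The required radius is the distance from (3, -1) to the farthest point.
Squared distances: 20, 9, 17, 10.
Maximum is 20, attained at (1, -5).
r = √20 ≈ 4.472.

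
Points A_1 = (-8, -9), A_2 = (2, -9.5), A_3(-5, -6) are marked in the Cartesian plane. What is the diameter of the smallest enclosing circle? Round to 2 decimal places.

Side lengths²: A_1A_2² = 100.25, A_1A_3² = 18, A_2A_3² = 61.25.
Since A_1A_2² = 100.25 ≥ 61.25 + 18 = 79.25, the angle opposite A_1A_2 is not acute, so the smallest enclosing circle has A_1A_2 as diameter.
Centre = midpoint of A_1A_2 = (-3, -9.25), r² = 100.25/4 = 25.0625.
Diameter = 2r = 2√(25.0625) ≈ 10.01.

10.01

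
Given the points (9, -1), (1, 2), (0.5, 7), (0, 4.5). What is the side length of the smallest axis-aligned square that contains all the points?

9

The bounding box has width 9 and height 8.
An axis-aligned square enclosing the set must have side ≥ max(width, height).
So the minimum side is max(9, 8) = 9.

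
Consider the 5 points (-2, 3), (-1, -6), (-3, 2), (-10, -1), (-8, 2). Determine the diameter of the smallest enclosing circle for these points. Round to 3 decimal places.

10.972

The minimum enclosing circle is determined by three boundary points: (-2, 3), (-1, -6), (-10, -1).
Their circumcentre is (-87/19, -35/19) with r² = 10865/361.
The farthest remaining point (-8, 2) is at distance² 9554/361 ≤ 10865/361.
Diameter = 2r = 2√(10865/361) ≈ 10.972.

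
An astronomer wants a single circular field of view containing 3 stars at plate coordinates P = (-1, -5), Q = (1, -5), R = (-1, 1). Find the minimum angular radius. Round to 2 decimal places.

3.16

Side lengths²: PQ² = 4, PR² = 36, QR² = 40.
Since QR² = 40 ≥ 36 + 4 = 40, the angle opposite QR is not acute, so the smallest enclosing circle has QR as diameter.
Centre = midpoint of QR = (0, -2), r² = 40/4 = 10.
r = √10 ≈ 3.16.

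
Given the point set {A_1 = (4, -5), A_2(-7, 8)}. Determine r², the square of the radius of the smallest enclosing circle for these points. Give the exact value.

72.5

The smallest circle enclosing two points has them as diameter endpoints.
Centre = midpoint = (-1.5, 1.5); r² = |A_1A_2|²/4 = 290/4 = 72.5.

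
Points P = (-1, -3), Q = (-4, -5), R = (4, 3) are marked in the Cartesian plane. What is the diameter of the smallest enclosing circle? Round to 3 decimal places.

Side lengths²: PQ² = 13, PR² = 61, QR² = 128.
Since QR² = 128 ≥ 61 + 13 = 74, the angle opposite QR is not acute, so the smallest enclosing circle has QR as diameter.
Centre = midpoint of QR = (0, -1), r² = 128/4 = 32.
Diameter = 2r = 2√32 ≈ 11.314.

11.314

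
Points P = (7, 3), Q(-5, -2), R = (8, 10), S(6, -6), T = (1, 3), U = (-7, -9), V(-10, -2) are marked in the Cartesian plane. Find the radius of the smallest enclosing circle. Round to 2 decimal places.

The minimum enclosing circle of a finite set is fixed by two of the points (as a diameter) or three (as a circumcircle).
The farthest pair is R–U with squared distance 586. The circle on this segment as diameter has centre (0.5, 0.5) and r² = 586/4 = 146.5.
Check P: distance² to centre = 48.5 ≤ 146.5, so it lies inside.
All remaining points lie in this disk, and no smaller disk contains both endpoints, so this is the minimum enclosing circle.
r = √(146.5) ≈ 12.10.

12.10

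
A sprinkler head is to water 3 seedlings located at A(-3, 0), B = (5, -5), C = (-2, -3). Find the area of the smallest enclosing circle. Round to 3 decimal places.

Side lengths²: AB² = 89, AC² = 10, BC² = 53.
Since AB² = 89 ≥ 53 + 10 = 63, the angle opposite AB is not acute, so the smallest enclosing circle has AB as diameter.
Centre = midpoint of AB = (1, -2.5), r² = 89/4 = 22.25.
Area = π·r² = π·22.25 ≈ 69.900.

69.900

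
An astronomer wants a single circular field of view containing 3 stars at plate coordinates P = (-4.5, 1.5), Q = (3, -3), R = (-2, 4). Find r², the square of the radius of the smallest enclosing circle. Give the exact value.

Side lengths²: PQ² = 76.5, PR² = 12.5, QR² = 74.
Since PQ² = 76.5 < 74 + 12.5 = 86.5, the triangle is acute, so the smallest enclosing circle is the circumcircle.
Circumcentre = (-0.375, -0.125), r² = 19.65625.

19.65625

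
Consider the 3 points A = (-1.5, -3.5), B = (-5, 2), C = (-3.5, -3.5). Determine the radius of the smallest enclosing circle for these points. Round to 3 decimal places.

Side lengths²: AB² = 42.5, AC² = 4, BC² = 32.5.
Since AB² = 42.5 ≥ 32.5 + 4 = 36.5, the angle opposite AB is not acute, so the smallest enclosing circle has AB as diameter.
Centre = midpoint of AB = (-3.25, -0.75), r² = 42.5/4 = 10.625.
r = √(10.625) ≈ 3.260.

3.260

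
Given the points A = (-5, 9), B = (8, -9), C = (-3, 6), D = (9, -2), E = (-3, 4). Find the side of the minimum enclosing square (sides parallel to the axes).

18

The bounding box has width 14 and height 18.
An axis-aligned square enclosing the set must have side ≥ max(width, height).
So the minimum side is max(14, 18) = 18.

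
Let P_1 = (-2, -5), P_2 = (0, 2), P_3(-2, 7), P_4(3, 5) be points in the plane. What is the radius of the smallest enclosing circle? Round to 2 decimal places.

The minimum enclosing circle is determined by three boundary points: P_1, P_3, P_4.
Their circumcentre is (-1.5, 1) with r² = 36.25.
The farthest remaining point P_2 is at distance² 3.25 ≤ 36.25.
r = √(36.25) ≈ 6.02.

6.02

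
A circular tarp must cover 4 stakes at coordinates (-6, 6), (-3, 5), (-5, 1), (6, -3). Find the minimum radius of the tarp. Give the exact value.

The minimum enclosing circle of a finite set is fixed by two of the points (as a diameter) or three (as a circumcircle).
The farthest pair is (-6, 6)–(6, -3) with squared distance 225. The circle on this segment as diameter has centre (0, 1.5) and r² = 225/4 = 56.25.
Check (-3, 5): distance² to centre = 21.25 ≤ 56.25, so it lies inside.
All remaining points lie in this disk, and no smaller disk contains both endpoints, so this is the minimum enclosing circle.
r = √(56.25) = 7.5.

7.5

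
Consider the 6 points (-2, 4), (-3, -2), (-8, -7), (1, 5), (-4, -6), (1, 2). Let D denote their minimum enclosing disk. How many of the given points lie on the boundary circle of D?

The minimum enclosing circle of a finite set is fixed by two of the points (as a diameter) or three (as a circumcircle).
The farthest pair is (-8, -7)–(1, 5) with squared distance 225. The circle on this segment as diameter has centre (-3.5, -1) and r² = 225/4 = 56.25.
Check (-2, 4): distance² to centre = 27.25 ≤ 56.25, so it lies inside.
All remaining points lie in this disk, and no smaller disk contains both endpoints, so this is the minimum enclosing circle.
The points at distance exactly r from the centre are (-8, -7), (1, 5) — 2 points.

2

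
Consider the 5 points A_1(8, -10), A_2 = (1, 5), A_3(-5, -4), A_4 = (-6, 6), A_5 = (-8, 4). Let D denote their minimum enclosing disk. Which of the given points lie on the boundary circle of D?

A_1, A_4, A_5

The minimum enclosing circle of a finite set is fixed by two of the points (as a diameter) or three (as a circumcircle).
The minimum enclosing circle is determined by three boundary points: A_1, A_4, A_5.
Their circumcentre is (7/15, -37/15) with r² = 25538/225.
The farthest remaining point A_2 is at distance² 12608/225 ≤ 25538/225.
The points at distance exactly r from the centre are A_1, A_4, A_5 — 3 points.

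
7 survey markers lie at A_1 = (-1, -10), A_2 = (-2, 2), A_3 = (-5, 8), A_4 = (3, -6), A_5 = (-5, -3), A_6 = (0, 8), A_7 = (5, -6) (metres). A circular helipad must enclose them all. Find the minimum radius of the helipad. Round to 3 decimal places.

The minimum enclosing circle of a finite set is fixed by two of the points (as a diameter) or three (as a circumcircle).
The minimum enclosing circle is determined by three boundary points: A_1, A_3, A_6.
Their circumcentre is (-2.5, -8/9) with r² = 27625/324.
The farthest remaining point A_7 is at distance² 26689/324 ≤ 27625/324.
r = √(27625/324) ≈ 9.234.

9.234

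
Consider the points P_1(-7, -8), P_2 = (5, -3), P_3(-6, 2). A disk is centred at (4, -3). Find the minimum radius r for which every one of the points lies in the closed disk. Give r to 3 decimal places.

The required radius is the distance from (4, -3) to the farthest point.
Squared distances: 146, 1, 125.
Maximum is 146, attained at P_1.
r = √146 ≈ 12.083.

12.083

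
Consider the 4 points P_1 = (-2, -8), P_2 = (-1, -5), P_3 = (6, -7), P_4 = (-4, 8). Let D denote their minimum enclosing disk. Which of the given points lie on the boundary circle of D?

A smallest enclosing disk is always determined by at most three of the input points on its boundary.
The farthest pair is P_3–P_4 with squared distance 325. The circle on this segment as diameter has centre (1, 0.5) and r² = 325/4 = 81.25.
Check P_1: distance² to centre = 81.25 ≤ 81.25, so it lies inside.
All remaining points lie in this disk, and no smaller disk contains both endpoints, so this is the minimum enclosing circle.
The points at distance exactly r from the centre are P_1, P_3, P_4 — 3 points.

P_1, P_3, P_4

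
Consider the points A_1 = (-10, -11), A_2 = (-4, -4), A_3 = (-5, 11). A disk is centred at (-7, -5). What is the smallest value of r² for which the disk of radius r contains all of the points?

The required radius is the distance from (-7, -5) to the farthest point.
Squared distances: 45, 10, 260.
Maximum is 260, attained at A_3.

260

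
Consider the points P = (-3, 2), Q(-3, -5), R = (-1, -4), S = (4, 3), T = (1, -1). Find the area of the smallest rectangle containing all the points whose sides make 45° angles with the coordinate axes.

In coordinates u = x + y, v = x − y the rectangle is axis-aligned; the map (x,y)→(u,v) scales areas by 2.
u-values: -1, -8, -5, 7, 0; range = 7 − (-8) = 15.
v-values: -5, 2, 3, 1, 2; range = 3 − (-5) = 8.
Area = (15 × 8) / 2 = 60.

60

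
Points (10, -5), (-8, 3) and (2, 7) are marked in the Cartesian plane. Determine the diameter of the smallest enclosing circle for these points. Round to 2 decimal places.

19.70

Call the three points A, B, C in the order given.
Side lengths²: AB² = 388, AC² = 208, BC² = 116.
Since AB² = 388 ≥ 208 + 116 = 324, the angle opposite AB is not acute, so the smallest enclosing circle has AB as diameter.
Centre = midpoint of AB = (1, -1), r² = 388/4 = 97.
Diameter = 2r = 2√97 ≈ 19.70.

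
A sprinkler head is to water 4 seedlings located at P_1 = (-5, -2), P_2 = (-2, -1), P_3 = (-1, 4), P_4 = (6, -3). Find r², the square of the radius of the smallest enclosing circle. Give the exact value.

31.72

A smallest enclosing disk is always determined by at most three of the input points on its boundary.
The minimum enclosing circle is determined by three boundary points: P_1, P_3, P_4.
Their circumcentre is (0.6, -1.4) with r² = 31.72.
The farthest remaining point P_2 is at distance² 6.92 ≤ 31.72.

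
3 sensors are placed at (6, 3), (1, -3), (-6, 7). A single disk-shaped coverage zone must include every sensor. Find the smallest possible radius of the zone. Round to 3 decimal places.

Call the three points A, B, C in the order given.
Side lengths²: AB² = 61, AC² = 160, BC² = 149.
Since AC² = 160 < 149 + 61 = 210, the triangle is acute, so the smallest enclosing circle is the circumcircle.
Circumcentre = (-25/46, 155/46), r² = 45445/1058.
r = √(45445/1058) ≈ 6.554.

6.554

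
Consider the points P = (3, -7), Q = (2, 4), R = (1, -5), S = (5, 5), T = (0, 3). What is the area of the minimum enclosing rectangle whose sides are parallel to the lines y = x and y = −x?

91

In coordinates u = x + y, v = x − y the rectangle is axis-aligned; the map (x,y)→(u,v) scales areas by 2.
u-values: -4, 6, -4, 10, 3; range = 10 − (-4) = 14.
v-values: 10, -2, 6, 0, -3; range = 10 − (-3) = 13.
Area = (14 × 13) / 2 = 91.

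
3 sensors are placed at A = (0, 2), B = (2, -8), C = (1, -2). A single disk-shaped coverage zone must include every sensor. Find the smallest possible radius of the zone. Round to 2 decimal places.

Side lengths²: AB² = 104, AC² = 17, BC² = 37.
Since AB² = 104 ≥ 37 + 17 = 54, the angle opposite AB is not acute, so the smallest enclosing circle has AB as diameter.
Centre = midpoint of AB = (1, -3), r² = 104/4 = 26.
r = √26 ≈ 5.10.

5.10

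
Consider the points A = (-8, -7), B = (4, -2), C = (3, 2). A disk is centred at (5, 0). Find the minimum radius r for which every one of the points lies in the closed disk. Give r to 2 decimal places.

14.76

The required radius is the distance from (5, 0) to the farthest point.
Squared distances: 218, 5, 8.
Maximum is 218, attained at A.
r = √218 ≈ 14.76.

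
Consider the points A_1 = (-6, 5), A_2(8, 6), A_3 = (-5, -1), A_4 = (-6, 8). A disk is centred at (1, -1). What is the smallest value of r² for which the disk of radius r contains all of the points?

130

The required radius is the distance from (1, -1) to the farthest point.
Squared distances: 85, 98, 36, 130.
Maximum is 130, attained at A_4.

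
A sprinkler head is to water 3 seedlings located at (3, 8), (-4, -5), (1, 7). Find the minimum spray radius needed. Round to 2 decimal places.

7.38

Call the three points A, B, C in the order given.
Side lengths²: AB² = 218, AC² = 5, BC² = 169.
Since AB² = 218 ≥ 169 + 5 = 174, the angle opposite AB is not acute, so the smallest enclosing circle has AB as diameter.
Centre = midpoint of AB = (-0.5, 1.5), r² = 218/4 = 54.5.
r = √(54.5) ≈ 7.38.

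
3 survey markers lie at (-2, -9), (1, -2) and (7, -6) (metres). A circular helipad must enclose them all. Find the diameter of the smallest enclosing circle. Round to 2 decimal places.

Call the three points A, B, C in the order given.
Side lengths²: AB² = 58, AC² = 90, BC² = 52.
Since AC² = 90 < 58 + 52 = 110, the triangle is acute, so the smallest enclosing circle is the circumcircle.
Circumcentre = (20/9, -20/3), r² = 1885/81.
Diameter = 2r = 2√(1885/81) ≈ 9.65.

9.65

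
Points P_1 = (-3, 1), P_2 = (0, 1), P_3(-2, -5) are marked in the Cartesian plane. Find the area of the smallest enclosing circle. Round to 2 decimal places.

Side lengths²: P_1P_2² = 9, P_1P_3² = 37, P_2P_3² = 40.
Since P_2P_3² = 40 < 37 + 9 = 46, the triangle is acute, so the smallest enclosing circle is the circumcircle.
Circumcentre = (-1.5, -11/6), r² = 185/18.
Area = π·r² = π·185/18 ≈ 32.29.

32.29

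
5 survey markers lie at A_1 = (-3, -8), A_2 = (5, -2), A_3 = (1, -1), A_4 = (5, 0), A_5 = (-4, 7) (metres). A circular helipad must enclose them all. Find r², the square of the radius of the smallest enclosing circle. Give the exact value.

By Welzl's lemma the MEC is supported by two points (diametrically opposite) or three points (on a circumcircle).
The minimum enclosing circle is determined by three boundary points: A_1, A_2, A_5.
Their circumcentre is (-17/7, -3/7) with r² = 2825/49.
The farthest remaining point A_4 is at distance² 2713/49 ≤ 2825/49.

2825/49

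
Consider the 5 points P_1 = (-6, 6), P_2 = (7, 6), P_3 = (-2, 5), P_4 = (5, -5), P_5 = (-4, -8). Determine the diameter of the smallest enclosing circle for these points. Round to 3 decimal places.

The minimum enclosing circle is determined by three boundary points: P_1, P_2, P_5.
Their circumcentre is (0.5, -3/14) with r² = 7925/98.
The farthest remaining point P_4 is at distance² 4229/98 ≤ 7925/98.
Diameter = 2r = 2√(7925/98) ≈ 17.985.

17.985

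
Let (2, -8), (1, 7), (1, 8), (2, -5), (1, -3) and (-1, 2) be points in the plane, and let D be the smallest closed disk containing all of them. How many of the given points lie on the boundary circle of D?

The farthest pair is (2, -8)–(1, 8) with squared distance 257. The circle on this segment as diameter has centre (1.5, 0) and r² = 257/4 = 64.25.
Check (1, 7): distance² to centre = 49.25 ≤ 64.25, so it lies inside.
All remaining points lie in this disk, and no smaller disk contains both endpoints, so this is the minimum enclosing circle.
The points at distance exactly r from the centre are (2, -8), (1, 8) — 2 points.

2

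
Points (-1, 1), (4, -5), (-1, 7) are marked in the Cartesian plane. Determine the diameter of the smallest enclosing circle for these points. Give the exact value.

Call the three points A, B, C in the order given.
Side lengths²: AB² = 61, AC² = 36, BC² = 169.
Since BC² = 169 ≥ 61 + 36 = 97, the angle opposite BC is not acute, so the smallest enclosing circle has BC as diameter.
Centre = midpoint of BC = (1.5, 1), r² = 169/4 = 42.25.
Diameter = 2r = 2√(42.25) = 13.

13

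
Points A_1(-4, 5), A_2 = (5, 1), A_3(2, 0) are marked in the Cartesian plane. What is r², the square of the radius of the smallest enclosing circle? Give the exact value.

Side lengths²: A_1A_2² = 97, A_1A_3² = 61, A_2A_3² = 10.
Since A_1A_2² = 97 ≥ 61 + 10 = 71, the angle opposite A_1A_2 is not acute, so the smallest enclosing circle has A_1A_2 as diameter.
Centre = midpoint of A_1A_2 = (0.5, 3), r² = 97/4 = 24.25.

24.25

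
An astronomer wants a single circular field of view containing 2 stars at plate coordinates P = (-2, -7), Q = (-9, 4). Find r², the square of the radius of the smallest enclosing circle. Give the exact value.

42.5

The smallest circle enclosing two points has them as diameter endpoints.
Centre = midpoint = (-5.5, -1.5); r² = |PQ|²/4 = 170/4 = 42.5.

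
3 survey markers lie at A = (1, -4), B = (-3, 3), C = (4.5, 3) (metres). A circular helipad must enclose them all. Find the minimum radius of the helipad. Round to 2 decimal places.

4.51

Side lengths²: AB² = 65, AC² = 61.25, BC² = 56.25.
Since AB² = 65 < 61.25 + 56.25 = 117.5, the triangle is acute, so the smallest enclosing circle is the circumcircle.
Circumcentre = (0.75, 0.5), r² = 20.3125.
r = √(20.3125) ≈ 4.51.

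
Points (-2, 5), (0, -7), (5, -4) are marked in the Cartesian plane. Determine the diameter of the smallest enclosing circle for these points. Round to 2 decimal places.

Call the three points A, B, C in the order given.
Side lengths²: AB² = 148, AC² = 130, BC² = 34.
Since AB² = 148 < 130 + 34 = 164, the triangle is acute, so the smallest enclosing circle is the circumcircle.
Circumcentre = (-3/11, -29/33), r² = 40885/1089.
Diameter = 2r = 2√(40885/1089) ≈ 12.25.

12.25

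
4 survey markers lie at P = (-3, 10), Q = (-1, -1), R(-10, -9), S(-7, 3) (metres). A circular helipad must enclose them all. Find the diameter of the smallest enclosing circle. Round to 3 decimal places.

The minimum enclosing circle of a finite set is fixed by two of the points (as a diameter) or three (as a circumcircle).
The farthest pair is P–R with squared distance 410. The circle on this segment as diameter has centre (-6.5, 0.5) and r² = 410/4 = 102.5.
Check Q: distance² to centre = 32.5 ≤ 102.5, so it lies inside.
All remaining points lie in this disk, and no smaller disk contains both endpoints, so this is the minimum enclosing circle.
Diameter = 2r = 2√(102.5) ≈ 20.248.

20.248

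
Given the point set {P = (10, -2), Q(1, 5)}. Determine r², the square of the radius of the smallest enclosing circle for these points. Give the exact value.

32.5

The smallest circle enclosing two points has them as diameter endpoints.
Centre = midpoint = (5.5, 1.5); r² = |PQ|²/4 = 130/4 = 32.5.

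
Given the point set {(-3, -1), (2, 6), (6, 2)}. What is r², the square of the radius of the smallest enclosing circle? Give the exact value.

23.125

Call the three points A, B, C in the order given.
Side lengths²: AB² = 74, AC² = 90, BC² = 32.
Since AC² = 90 < 74 + 32 = 106, the triangle is acute, so the smallest enclosing circle is the circumcircle.
Circumcentre = (1.25, 1.25), r² = 23.125.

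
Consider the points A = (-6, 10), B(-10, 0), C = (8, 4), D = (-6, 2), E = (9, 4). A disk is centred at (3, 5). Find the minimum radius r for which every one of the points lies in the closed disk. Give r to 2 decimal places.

13.93

The required radius is the distance from (3, 5) to the farthest point.
Squared distances: 106, 194, 26, 90, 37.
Maximum is 194, attained at B.
r = √194 ≈ 13.93.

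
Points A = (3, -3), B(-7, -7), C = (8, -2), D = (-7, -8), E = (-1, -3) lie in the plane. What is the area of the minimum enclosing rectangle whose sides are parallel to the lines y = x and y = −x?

In coordinates u = x + y, v = x − y the rectangle is axis-aligned; the map (x,y)→(u,v) scales areas by 2.
u-values: 0, -14, 6, -15, -4; range = 6 − (-15) = 21.
v-values: 6, 0, 10, 1, 2; range = 10 − 0 = 10.
Area = (21 × 10) / 2 = 105.

105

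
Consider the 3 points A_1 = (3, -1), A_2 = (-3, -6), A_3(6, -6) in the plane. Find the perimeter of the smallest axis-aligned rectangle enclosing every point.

Width = max x − min x = 6 − (-3) = 9.
Height = max y − min y = -1 − (-6) = 5.
Perimeter = 2(9 + 5) = 28.

28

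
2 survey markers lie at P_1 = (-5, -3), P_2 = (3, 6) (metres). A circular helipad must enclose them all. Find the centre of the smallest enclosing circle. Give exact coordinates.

The smallest circle enclosing two points has them as diameter endpoints.
Centre = midpoint = (-1, 1.5); r² = |P_1P_2|²/4 = 145/4 = 36.25.
Centre = (-1, 1.5).

(-1, 1.5)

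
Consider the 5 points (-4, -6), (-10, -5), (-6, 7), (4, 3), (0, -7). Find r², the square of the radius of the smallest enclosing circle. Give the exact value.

The minimum enclosing circle is determined by three boundary points: (-10, -5), (-6, 7), (4, 3).
Their circumcentre is (-55/17, -10/17) with r² = 18850/289.
The farthest remaining point (0, -7) is at distance² 14906/289 ≤ 18850/289.

18850/289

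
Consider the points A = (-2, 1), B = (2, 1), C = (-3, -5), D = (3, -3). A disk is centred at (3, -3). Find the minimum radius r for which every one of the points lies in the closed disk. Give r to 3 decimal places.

6.403

The required radius is the distance from (3, -3) to the farthest point.
Squared distances: 41, 17, 40, 0.
Maximum is 41, attained at A.
r = √41 ≈ 6.403.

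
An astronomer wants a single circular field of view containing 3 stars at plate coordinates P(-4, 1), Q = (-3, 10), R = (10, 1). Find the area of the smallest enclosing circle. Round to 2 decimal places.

198.77

Side lengths²: PQ² = 82, PR² = 196, QR² = 250.
Since QR² = 250 < 196 + 82 = 278, the triangle is acute, so the smallest enclosing circle is the circumcircle.
Circumcentre = (3, 43/9), r² = 5125/81.
Area = π·r² = π·5125/81 ≈ 198.77.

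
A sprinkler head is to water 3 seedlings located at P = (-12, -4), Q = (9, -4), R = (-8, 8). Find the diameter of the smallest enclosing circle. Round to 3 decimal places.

21.934

Side lengths²: PQ² = 441, PR² = 160, QR² = 433.
Since PQ² = 441 < 433 + 160 = 593, the triangle is acute, so the smallest enclosing circle is the circumcircle.
Circumcentre = (-1.5, -5/6), r² = 2165/18.
Diameter = 2r = 2√(2165/18) ≈ 21.934.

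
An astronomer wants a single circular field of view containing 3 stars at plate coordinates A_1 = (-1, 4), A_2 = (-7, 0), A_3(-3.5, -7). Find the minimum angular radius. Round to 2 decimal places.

Side lengths²: A_1A_2² = 52, A_1A_3² = 127.25, A_2A_3² = 61.25.
Since A_1A_3² = 127.25 ≥ 61.25 + 52 = 113.25, the angle opposite A_1A_3 is not acute, so the smallest enclosing circle has A_1A_3 as diameter.
Centre = midpoint of A_1A_3 = (-2.25, -1.5), r² = 127.25/4 = 31.8125.
r = √(31.8125) ≈ 5.64.

5.64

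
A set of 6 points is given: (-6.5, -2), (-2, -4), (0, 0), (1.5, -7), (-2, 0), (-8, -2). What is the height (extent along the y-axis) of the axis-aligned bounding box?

7

max y = 0, min y = -7, so height = 7.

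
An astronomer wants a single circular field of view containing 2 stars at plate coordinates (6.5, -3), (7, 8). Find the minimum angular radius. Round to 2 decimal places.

5.51

The smallest circle enclosing two points has them as diameter endpoints.
Centre = midpoint = (6.75, 2.5); r² = |(6.5, -3)−(7, 8)|²/4 = 121.25/4 = 30.3125.
r = √(30.3125) ≈ 5.51.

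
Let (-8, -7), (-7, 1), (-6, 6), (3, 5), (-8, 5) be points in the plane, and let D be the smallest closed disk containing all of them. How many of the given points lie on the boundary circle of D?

By Welzl's lemma the MEC is supported by two points (diametrically opposite) or three points (on a circumcircle).
The farthest pair is (-8, -7)–(3, 5) with squared distance 265. The circle on this segment as diameter has centre (-2.5, -1) and r² = 265/4 = 66.25.
Check (-7, 1): distance² to centre = 24.25 ≤ 66.25, so it lies inside.
All remaining points lie in this disk, and no smaller disk contains both endpoints, so this is the minimum enclosing circle.
The points at distance exactly r from the centre are (-8, -7), (3, 5), (-8, 5) — 3 points.

3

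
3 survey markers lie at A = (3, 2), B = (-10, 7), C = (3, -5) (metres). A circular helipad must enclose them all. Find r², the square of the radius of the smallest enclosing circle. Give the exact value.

Side lengths²: AB² = 194, AC² = 49, BC² = 313.
Since BC² = 313 ≥ 194 + 49 = 243, the angle opposite BC is not acute, so the smallest enclosing circle has BC as diameter.
Centre = midpoint of BC = (-3.5, 1), r² = 313/4 = 78.25.

78.25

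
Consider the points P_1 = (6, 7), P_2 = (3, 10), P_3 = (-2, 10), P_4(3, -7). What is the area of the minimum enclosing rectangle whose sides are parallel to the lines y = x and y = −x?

187

In coordinates u = x + y, v = x − y the rectangle is axis-aligned; the map (x,y)→(u,v) scales areas by 2.
u-values: 13, 13, 8, -4; range = 13 − (-4) = 17.
v-values: -1, -7, -12, 10; range = 10 − (-12) = 22.
Area = (17 × 22) / 2 = 187.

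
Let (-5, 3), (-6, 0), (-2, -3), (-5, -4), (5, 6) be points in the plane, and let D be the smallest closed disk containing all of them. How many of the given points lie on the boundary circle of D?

A smallest enclosing disk is always determined by at most three of the input points on its boundary.
The farthest pair is (-5, -4)–(5, 6) with squared distance 200. The circle on this segment as diameter has centre (0, 1) and r² = 200/4 = 50.
Check (-5, 3): distance² to centre = 29 ≤ 50, so it lies inside.
All remaining points lie in this disk, and no smaller disk contains both endpoints, so this is the minimum enclosing circle.
The points at distance exactly r from the centre are (-5, -4), (5, 6) — 2 points.

2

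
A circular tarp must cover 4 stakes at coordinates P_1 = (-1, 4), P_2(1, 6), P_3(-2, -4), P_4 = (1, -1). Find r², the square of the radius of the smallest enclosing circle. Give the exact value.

27.25

The minimum enclosing circle of a finite set is fixed by two of the points (as a diameter) or three (as a circumcircle).
The farthest pair is P_2–P_3 with squared distance 109. The circle on this segment as diameter has centre (-0.5, 1) and r² = 109/4 = 27.25.
Check P_1: distance² to centre = 9.25 ≤ 27.25, so it lies inside.
All remaining points lie in this disk, and no smaller disk contains both endpoints, so this is the minimum enclosing circle.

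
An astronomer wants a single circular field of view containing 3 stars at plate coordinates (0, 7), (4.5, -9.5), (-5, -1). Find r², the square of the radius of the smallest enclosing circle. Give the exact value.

Call the three points A, B, C in the order given.
Side lengths²: AB² = 292.5, AC² = 89, BC² = 162.5.
Since AB² = 292.5 ≥ 162.5 + 89 = 251.5, the angle opposite AB is not acute, so the smallest enclosing circle has AB as diameter.
Centre = midpoint of AB = (2.25, -1.25), r² = 292.5/4 = 73.125.

73.125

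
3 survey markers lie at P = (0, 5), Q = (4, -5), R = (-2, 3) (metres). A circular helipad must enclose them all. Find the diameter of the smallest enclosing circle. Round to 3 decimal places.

Side lengths²: PQ² = 116, PR² = 8, QR² = 100.
Since PQ² = 116 ≥ 100 + 8 = 108, the angle opposite PQ is not acute, so the smallest enclosing circle has PQ as diameter.
Centre = midpoint of PQ = (2, 0), r² = 116/4 = 29.
Diameter = 2r = 2√29 ≈ 10.770.

10.770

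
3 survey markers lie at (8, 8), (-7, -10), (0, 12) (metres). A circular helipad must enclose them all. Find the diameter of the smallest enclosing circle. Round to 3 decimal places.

23.717

Call the three points A, B, C in the order given.
Side lengths²: AB² = 549, AC² = 80, BC² = 533.
Since AB² = 549 < 533 + 80 = 613, the triangle is acute, so the smallest enclosing circle is the circumcircle.
Circumcentre = (-31/34, 3/17), r² = 162565/1156.
Diameter = 2r = 2√(162565/1156) ≈ 23.717.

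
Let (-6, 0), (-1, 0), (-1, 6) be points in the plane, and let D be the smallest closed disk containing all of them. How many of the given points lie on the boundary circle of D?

3

Call the three points A, B, C in the order given.
Side lengths²: AB² = 25, AC² = 61, BC² = 36.
Since AC² = 61 ≥ 36 + 25 = 61, the angle opposite AC is not acute, so the smallest enclosing circle has AC as diameter.
Centre = midpoint of AC = (-3.5, 3), r² = 61/4 = 15.25.
The points at distance exactly r from the centre are (-6, 0), (-1, 0), (-1, 6) — 3 points.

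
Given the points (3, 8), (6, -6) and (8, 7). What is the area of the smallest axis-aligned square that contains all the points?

196

The bounding box has width 5 and height 14.
An axis-aligned square enclosing the set must have side ≥ max(width, height).
So the minimum side is max(5, 14) = 14.
Area = 14² = 196.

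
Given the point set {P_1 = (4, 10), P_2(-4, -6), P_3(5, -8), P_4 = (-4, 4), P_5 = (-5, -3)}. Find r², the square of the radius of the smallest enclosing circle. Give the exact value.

The minimum enclosing circle is determined by three boundary points: P_1, P_2, P_3.
Their circumcentre is (2.25, 0.875) with r² = 86.328125.
The farthest remaining point P_5 is at distance² 67.578125 ≤ 86.328125.

86.328125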